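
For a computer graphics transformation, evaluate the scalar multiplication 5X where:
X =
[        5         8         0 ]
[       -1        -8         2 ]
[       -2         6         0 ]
5X =
[       25        40         0 ]
[       -5       -40        10 ]
[      -10        30         0 ]

Scalar multiplication is elementwise: (5X)[i][j] = 5 * X[i][j].
  (5X)[0][0] = 5 * (5) = 25
  (5X)[0][1] = 5 * (8) = 40
  (5X)[0][2] = 5 * (0) = 0
  (5X)[1][0] = 5 * (-1) = -5
  (5X)[1][1] = 5 * (-8) = -40
  (5X)[1][2] = 5 * (2) = 10
  (5X)[2][0] = 5 * (-2) = -10
  (5X)[2][1] = 5 * (6) = 30
  (5X)[2][2] = 5 * (0) = 0
5X =
[       25        40         0 ]
[       -5       -40        10 ]
[      -10        30         0 ]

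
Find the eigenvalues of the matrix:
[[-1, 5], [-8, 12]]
λ = 4 and λ = 7

Characteristic equation: det(A - λI) = 0
λ² - (trace)λ + (det) = 0
λ² - (11)λ + (28) = 0
λ² - 11λ + 28 = 0
Solving: λ = 4, 7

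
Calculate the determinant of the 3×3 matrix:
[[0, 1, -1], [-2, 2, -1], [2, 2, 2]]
10

Expansion along first row:
det = 0·det([[2,-1],[2,2]]) - 1·det([[-2,-1],[2,2]]) + -1·det([[-2,2],[2,2]])
    = 0·(2·2 - -1·2) - 1·(-2·2 - -1·2) + -1·(-2·2 - 2·2)
    = 0·6 - 1·-2 + -1·-8
    = 0 + 2 + 8 = 10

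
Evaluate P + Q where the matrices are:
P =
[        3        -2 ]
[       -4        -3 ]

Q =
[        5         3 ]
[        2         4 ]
P + Q =
[        8         1 ]
[       -2         1 ]

Matrix addition is elementwise: (P+Q)[i][j] = P[i][j] + Q[i][j].
  (P+Q)[0][0] = (3) + (5) = 8
  (P+Q)[0][1] = (-2) + (3) = 1
  (P+Q)[1][0] = (-4) + (2) = -2
  (P+Q)[1][1] = (-3) + (4) = 1
P + Q =
[        8         1 ]
[       -2         1 ]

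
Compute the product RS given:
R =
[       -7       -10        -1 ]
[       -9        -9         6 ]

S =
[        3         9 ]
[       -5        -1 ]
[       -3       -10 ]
RS =
[       32       -43 ]
[        0      -132 ]

Matrix multiplication: (RS)[i][j] = sum over k of R[i][k] * S[k][j].
  (RS)[0][0] = (-7)*(3) + (-10)*(-5) + (-1)*(-3) = 32
  (RS)[0][1] = (-7)*(9) + (-10)*(-1) + (-1)*(-10) = -43
  (RS)[1][0] = (-9)*(3) + (-9)*(-5) + (6)*(-3) = 0
  (RS)[1][1] = (-9)*(9) + (-9)*(-1) + (6)*(-10) = -132
RS =
[       32       -43 ]
[        0      -132 ]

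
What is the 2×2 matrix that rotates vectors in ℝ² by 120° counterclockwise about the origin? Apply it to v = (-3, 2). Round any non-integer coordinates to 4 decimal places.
R = [[-1/2, -√3/2], [√3/2, -1/2]]; R·v = (-0.2321, -3.5981)

A counterclockwise rotation by angle θ in ℝ² has matrix R(θ) = [[cos θ, -sin θ], [sin θ, cos θ]].
For θ = 120°: cos θ = -1/2, sin θ = √3/2.
R(120°) = [[-1/2, -√3/2], [√3/2, -1/2]].
R·v = [-1/2·-3 + (-√3/2)·2, √3/2·-3 + -1/2·2] = (-0.2321, -3.5981).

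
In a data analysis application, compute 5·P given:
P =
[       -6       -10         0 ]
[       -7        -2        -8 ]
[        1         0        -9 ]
5P =
[      -30       -50         0 ]
[      -35       -10       -40 ]
[        5         0       -45 ]

Scalar multiplication is elementwise: (5P)[i][j] = 5 * P[i][j].
  (5P)[0][0] = 5 * (-6) = -30
  (5P)[0][1] = 5 * (-10) = -50
  (5P)[0][2] = 5 * (0) = 0
  (5P)[1][0] = 5 * (-7) = -35
  (5P)[1][1] = 5 * (-2) = -10
  (5P)[1][2] = 5 * (-8) = -40
  (5P)[2][0] = 5 * (1) = 5
  (5P)[2][1] = 5 * (0) = 0
  (5P)[2][2] = 5 * (-9) = -45
5P =
[      -30       -50         0 ]
[      -35       -10       -40 ]
[        5         0       -45 ]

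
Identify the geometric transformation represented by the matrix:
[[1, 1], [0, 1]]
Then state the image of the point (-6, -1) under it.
horizontal shear with factor 1; image of (-6, -1) is (-7, -1)

The matrix [[1, k], [0, 1]] sends (x, y) to (x + 1y, y), leaving the y-coordinate fixed: a horizontal shear.
The matrix [[1, 1], [0, 1]] represents: horizontal shear with factor 1.
Applying it to (-6, -1): [1·-6 + 1·-1, 0·-6 + 1·-1] = (-7, -1).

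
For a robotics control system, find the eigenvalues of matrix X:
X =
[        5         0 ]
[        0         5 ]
λ = 5, 5

Solve det(X - λI) = 0. For a 2×2 matrix the characteristic equation is λ² - (trace)λ + det = 0.
trace(X) = a + d = 5 + 5 = 10.
det(X) = a*d - b*c = (5)*(5) - (0)*(0) = 25 - 0 = 25.
Characteristic equation: λ² - (10)λ + (25) = 0.
Discriminant = (10)² - 4*(25) = 100 - 100 = 0.
λ = (10 ± √0) / 2 = (10 ± 0) / 2 = 5, 5.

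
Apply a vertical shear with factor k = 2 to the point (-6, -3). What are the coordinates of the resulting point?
(-6, -15)

Shear matrix for vertical shear with factor k = 2:
[[1, 0], [2, 1]]
Result: (-6, -3) → (-6, -15)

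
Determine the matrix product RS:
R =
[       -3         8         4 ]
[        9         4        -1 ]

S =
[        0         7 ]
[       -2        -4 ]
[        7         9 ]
RS =
[       12       -17 ]
[      -15        38 ]

Matrix multiplication: (RS)[i][j] = sum over k of R[i][k] * S[k][j].
  (RS)[0][0] = (-3)*(0) + (8)*(-2) + (4)*(7) = 12
  (RS)[0][1] = (-3)*(7) + (8)*(-4) + (4)*(9) = -17
  (RS)[1][0] = (9)*(0) + (4)*(-2) + (-1)*(7) = -15
  (RS)[1][1] = (9)*(7) + (4)*(-4) + (-1)*(9) = 38
RS =
[       12       -17 ]
[      -15        38 ]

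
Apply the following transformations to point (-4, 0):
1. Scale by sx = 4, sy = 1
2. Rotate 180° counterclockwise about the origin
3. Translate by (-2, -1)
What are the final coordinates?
(14, -1)

Step 1: Scale → (-16, 0)
Step 2: Rotate 180° → (16, 0)
Step 3: Translate → (14, -1)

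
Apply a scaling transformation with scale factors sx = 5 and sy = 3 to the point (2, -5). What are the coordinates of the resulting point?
(10, -15)

Scaling matrix:
[[5, 0], [0, 3]]
Result: (2 × 5, -5 × 3) = (10, -15)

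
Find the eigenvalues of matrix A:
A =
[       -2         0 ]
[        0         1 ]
λ = -2, 1

Solve det(A - λI) = 0. For a 2×2 matrix the characteristic equation is λ² - (trace)λ + det = 0.
trace(A) = a + d = -2 + 1 = -1.
det(A) = a*d - b*c = (-2)*(1) - (0)*(0) = -2 - 0 = -2.
Characteristic equation: λ² - (-1)λ + (-2) = 0.
Discriminant = (-1)² - 4*(-2) = 1 + 8 = 9.
λ = (-1 ± √9) / 2 = (-1 ± 3) / 2 = -2, 1.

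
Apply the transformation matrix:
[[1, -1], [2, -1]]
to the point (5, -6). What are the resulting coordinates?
(11, 16)

Matrix multiplication:
[[1, -1], [2, -1]] × [5, -6]ᵀ
= [1×5 + -1×-6, 2×5 + -1×-6]ᵀ
= [11.0000, 16.0000]ᵀ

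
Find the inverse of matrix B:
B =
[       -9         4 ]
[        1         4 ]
det(B) = -40
B⁻¹ =
[    -1/10      1/10 ]
[     1/40      9/40 ]

For a 2×2 matrix B = [[a, b], [c, d]] with det(B) ≠ 0, B⁻¹ = (1/det(B)) * [[d, -b], [-c, a]].
det(B) = (-9)*(4) - (4)*(1) = -36 - 4 = -40.
B⁻¹ = (1/-40) * [[4, -4], [-1, -9]].
Dividing each entry by -40 and reducing:
B⁻¹ =
[    -1/10      1/10 ]
[     1/40      9/40 ]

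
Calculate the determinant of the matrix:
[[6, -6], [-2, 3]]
6

For a 2×2 matrix [[a, b], [c, d]], det = ad - bc
det = (6)(3) - (-6)(-2) = 18 - 12 = 6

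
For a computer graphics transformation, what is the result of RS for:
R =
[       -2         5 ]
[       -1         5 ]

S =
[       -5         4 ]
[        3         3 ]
RS =
[       25         7 ]
[       20        11 ]

Matrix multiplication: (RS)[i][j] = sum over k of R[i][k] * S[k][j].
  (RS)[0][0] = (-2)*(-5) + (5)*(3) = 25
  (RS)[0][1] = (-2)*(4) + (5)*(3) = 7
  (RS)[1][0] = (-1)*(-5) + (5)*(3) = 20
  (RS)[1][1] = (-1)*(4) + (5)*(3) = 11
RS =
[       25         7 ]
[       20        11 ]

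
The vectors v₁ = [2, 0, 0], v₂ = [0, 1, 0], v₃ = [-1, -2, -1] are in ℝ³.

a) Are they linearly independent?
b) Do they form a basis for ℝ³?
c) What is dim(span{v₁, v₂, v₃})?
Yes independent, yes basis, dim = 3

Stack v₁, v₂, v₃ as rows of a 3×3 matrix.
[[2, 0, 0]; [0, 1, 0]; [-1, -2, -1]] is already lower triangular with nonzero diagonal entries (2, 1, -1), so its determinant is the product of the diagonal entries, det = (2)·(1)·(-1) = -2 ≠ 0, and the rows are linearly independent.
Three linearly independent vectors in ℝ³ form a basis for ℝ³, so dim(span{v₁,v₂,v₃}) = 3.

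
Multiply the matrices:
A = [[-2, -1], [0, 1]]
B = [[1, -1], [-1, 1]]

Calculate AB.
[[-1, 1], [-1, 1]]

Each entry (i,j) of AB = sum over k of A[i][k]*B[k][j].
(AB)[0][0] = (-2)*(1) + (-1)*(-1) = -1
(AB)[0][1] = (-2)*(-1) + (-1)*(1) = 1
(AB)[1][0] = (0)*(1) + (1)*(-1) = -1
(AB)[1][1] = (0)*(-1) + (1)*(1) = 1
AB = [[-1, 1], [-1, 1]]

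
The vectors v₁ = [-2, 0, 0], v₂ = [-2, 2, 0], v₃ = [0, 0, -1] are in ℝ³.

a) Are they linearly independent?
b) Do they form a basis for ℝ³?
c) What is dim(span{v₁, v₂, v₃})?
Yes independent, yes basis, dim = 3

Stack v₁, v₂, v₃ as rows of a 3×3 matrix.
[[-2, 0, 0]; [-2, 2, 0]; [0, 0, -1]] is already lower triangular with nonzero diagonal entries (-2, 2, -1), so its determinant is the product of the diagonal entries, det = (-2)·(2)·(-1) = 4 ≠ 0, and the rows are linearly independent.
Three linearly independent vectors in ℝ³ form a basis for ℝ³, so dim(span{v₁,v₂,v₃}) = 3.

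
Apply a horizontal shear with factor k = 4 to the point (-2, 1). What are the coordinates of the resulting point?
(2, 1)

Shear matrix for horizontal shear with factor k = 4:
[[1, 4], [0, 1]]
Result: (-2, 1) → (2, 1)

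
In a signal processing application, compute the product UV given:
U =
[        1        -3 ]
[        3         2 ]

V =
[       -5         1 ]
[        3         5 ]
UV =
[      -14       -14 ]
[       -9        13 ]

Matrix multiplication: (UV)[i][j] = sum over k of U[i][k] * V[k][j].
  (UV)[0][0] = (1)*(-5) + (-3)*(3) = -14
  (UV)[0][1] = (1)*(1) + (-3)*(5) = -14
  (UV)[1][0] = (3)*(-5) + (2)*(3) = -9
  (UV)[1][1] = (3)*(1) + (2)*(5) = 13
UV =
[      -14       -14 ]
[       -9        13 ]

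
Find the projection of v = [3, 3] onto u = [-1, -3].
[6/5, 18/5]

The projection of v onto u is proj_u(v) = ((v·u) / (u·u)) · u.
v·u = (3)*(-1) + (3)*(-3) = -12.
u·u = (-1)*(-1) + (-3)*(-3) = 10.
coefficient = -12 / 10 = -6/5.
proj_u(v) = -6/5 · [-1, -3] = [6/5, 18/5].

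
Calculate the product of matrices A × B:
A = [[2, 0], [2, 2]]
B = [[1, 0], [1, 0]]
[[2, 0], [4, 0]]

Matrix multiplication:
C[0][0] = 2×1 + 0×1 = 2
C[0][1] = 2×0 + 0×0 = 0
C[1][0] = 2×1 + 2×1 = 4
C[1][1] = 2×0 + 2×0 = 0
Result: [[2, 0], [4, 0]]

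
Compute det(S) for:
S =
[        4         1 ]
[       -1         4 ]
det(S) = 17

For a 2×2 matrix [[a, b], [c, d]], det = a*d - b*c.
det(S) = (4)*(4) - (1)*(-1) = 16 + 1 = 17.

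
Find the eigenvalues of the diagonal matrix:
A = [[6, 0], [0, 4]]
λ₁ = 6, λ₂ = 4

The characteristic polynomial of A is det(A - λI) = (6 - λ)(4 - λ) = 0.
The roots are λ = 6 and λ = 4, so the eigenvalues are the diagonal entries.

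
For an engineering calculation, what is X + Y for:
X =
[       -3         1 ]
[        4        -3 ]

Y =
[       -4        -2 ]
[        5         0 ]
X + Y =
[       -7        -1 ]
[        9        -3 ]

Matrix addition is elementwise: (X+Y)[i][j] = X[i][j] + Y[i][j].
  (X+Y)[0][0] = (-3) + (-4) = -7
  (X+Y)[0][1] = (1) + (-2) = -1
  (X+Y)[1][0] = (4) + (5) = 9
  (X+Y)[1][1] = (-3) + (0) = -3
X + Y =
[       -7        -1 ]
[        9        -3 ]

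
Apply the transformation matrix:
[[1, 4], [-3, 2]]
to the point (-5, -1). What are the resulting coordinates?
(-9, 13)

Matrix multiplication:
[[1, 4], [-3, 2]] × [-5, -1]ᵀ
= [1×-5 + 4×-1, -3×-5 + 2×-1]ᵀ
= [-9.0000, 13.0000]ᵀ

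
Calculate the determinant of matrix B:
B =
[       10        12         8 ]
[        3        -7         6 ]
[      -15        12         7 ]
det(B) = -3094

Expand along row 0 (cofactor expansion): det(B) = a*(e*i - f*h) - b*(d*i - f*g) + c*(d*h - e*g), where the 3×3 is [[a, b, c], [d, e, f], [g, h, i]].
Minor M_00 = (-7)*(7) - (6)*(12) = -49 - 72 = -121.
Minor M_01 = (3)*(7) - (6)*(-15) = 21 + 90 = 111.
Minor M_02 = (3)*(12) - (-7)*(-15) = 36 - 105 = -69.
det(B) = (10)*(-121) - (12)*(111) + (8)*(-69) = -1210 - 1332 - 552 = -3094.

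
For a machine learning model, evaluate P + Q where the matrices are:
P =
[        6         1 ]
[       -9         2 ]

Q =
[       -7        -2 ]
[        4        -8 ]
P + Q =
[       -1        -1 ]
[       -5        -6 ]

Matrix addition is elementwise: (P+Q)[i][j] = P[i][j] + Q[i][j].
  (P+Q)[0][0] = (6) + (-7) = -1
  (P+Q)[0][1] = (1) + (-2) = -1
  (P+Q)[1][0] = (-9) + (4) = -5
  (P+Q)[1][1] = (2) + (-8) = -6
P + Q =
[       -1        -1 ]
[       -5        -6 ]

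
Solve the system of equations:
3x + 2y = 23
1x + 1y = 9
x = 5, y = 4

Use elimination (row reduction):
Equation 1: 3x + 2y = 23.
Equation 2: 1x + 1y = 9.
Multiply Eq1 by 1 and Eq2 by 3: 3x + 2y = 23;  3x + 3y = 27.
Subtract: (1)y = 4, so y = 4.
Back-substitute into Eq1: 3x + 2*(4) = 23, so x = 5.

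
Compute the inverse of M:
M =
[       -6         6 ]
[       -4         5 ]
det(M) = -6
M⁻¹ =
[     -5/6         1 ]
[     -2/3         1 ]

For a 2×2 matrix M = [[a, b], [c, d]] with det(M) ≠ 0, M⁻¹ = (1/det(M)) * [[d, -b], [-c, a]].
det(M) = (-6)*(5) - (6)*(-4) = -30 + 24 = -6.
M⁻¹ = (1/-6) * [[5, -6], [4, -6]].
Dividing each entry by -6 and reducing:
M⁻¹ =
[     -5/6         1 ]
[     -2/3         1 ]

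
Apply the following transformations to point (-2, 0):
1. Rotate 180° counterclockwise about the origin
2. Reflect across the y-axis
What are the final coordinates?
(-2, 0)

Step 1: Rotate 180° → (2, 0)
Step 2: Reflect across the y-axis → (-2, 0)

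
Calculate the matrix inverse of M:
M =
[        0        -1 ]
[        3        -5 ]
det(M) = 3
M⁻¹ =
[     -5/3       1/3 ]
[       -1         0 ]

For a 2×2 matrix M = [[a, b], [c, d]] with det(M) ≠ 0, M⁻¹ = (1/det(M)) * [[d, -b], [-c, a]].
det(M) = (0)*(-5) - (-1)*(3) = 0 + 3 = 3.
M⁻¹ = (1/3) * [[-5, 1], [-3, 0]].
Dividing each entry by 3 and reducing:
M⁻¹ =
[     -5/3       1/3 ]
[       -1         0 ]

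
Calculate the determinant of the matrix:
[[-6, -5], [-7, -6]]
1

For a 2×2 matrix [[a, b], [c, d]], det = ad - bc
det = (-6)(-6) - (-5)(-7) = 36 - 35 = 1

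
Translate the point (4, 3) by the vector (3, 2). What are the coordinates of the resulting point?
(7, 5)

Translation by (3, 2):
x' = 4 + 3 = 7
y' = 3 + 2 = 5
Homogeneous matrix: [[1, 0, 3], [0, 1, 2], [0, 0, 1]]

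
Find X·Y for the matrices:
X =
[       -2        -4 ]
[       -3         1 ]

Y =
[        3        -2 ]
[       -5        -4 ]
XY =
[       14        20 ]
[      -14         2 ]

Matrix multiplication: (XY)[i][j] = sum over k of X[i][k] * Y[k][j].
  (XY)[0][0] = (-2)*(3) + (-4)*(-5) = 14
  (XY)[0][1] = (-2)*(-2) + (-4)*(-4) = 20
  (XY)[1][0] = (-3)*(3) + (1)*(-5) = -14
  (XY)[1][1] = (-3)*(-2) + (1)*(-4) = 2
XY =
[       14        20 ]
[      -14         2 ]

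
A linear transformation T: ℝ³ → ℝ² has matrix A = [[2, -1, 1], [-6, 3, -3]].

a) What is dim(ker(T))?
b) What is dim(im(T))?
dim(ker) = 2, dim(im) = 1

Observe that row 2 = -3 × row 1 (so the rows are linearly dependent).
Thus rank(A) = 1 (only one linearly independent row).
dim(im(T)) = rank(A) = 1.
By the rank-nullity theorem applied to T: ℝ³ → ℝ², rank(A) + nullity(A) = 3 (the domain dimension), so dim(ker(T)) = 3 - 1 = 2.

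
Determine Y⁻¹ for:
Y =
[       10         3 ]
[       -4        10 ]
det(Y) = 112
Y⁻¹ =
[     5/56    -3/112 ]
[     1/28      5/56 ]

For a 2×2 matrix Y = [[a, b], [c, d]] with det(Y) ≠ 0, Y⁻¹ = (1/det(Y)) * [[d, -b], [-c, a]].
det(Y) = (10)*(10) - (3)*(-4) = 100 + 12 = 112.
Y⁻¹ = (1/112) * [[10, -3], [4, 10]].
Dividing each entry by 112 and reducing:
Y⁻¹ =
[     5/56    -3/112 ]
[     1/28      5/56 ]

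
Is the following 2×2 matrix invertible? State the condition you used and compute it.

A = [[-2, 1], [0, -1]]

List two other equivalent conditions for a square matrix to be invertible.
Yes, invertible; det(A) = 2 ≠ 0. Equivalent conditions: rank(A) = 2; Ax = 0 has only the trivial solution; 0 is not an eigenvalue; the columns of A are linearly independent.

To check invertibility, compute det(A).
The given matrix is triangular, so det(A) equals the product of its diagonal entries = 2 ≠ 0.
Since det(A) ≠ 0, A is invertible.
Equivalent conditions for a square matrix A to be invertible:
- rank(A) = 2 (full rank).
- The homogeneous system Ax = 0 has only the trivial solution x = 0.
- 0 is not an eigenvalue of A.
- The columns (equivalently rows) of A are linearly independent.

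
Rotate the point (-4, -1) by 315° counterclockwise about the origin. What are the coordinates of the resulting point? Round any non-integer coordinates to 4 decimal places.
(-3.5355, 2.1213)

Rotation matrix R(θ) = [[cos θ, -sin θ], [sin θ, cos θ]]; for θ = 315°:
R = [[√2/2, √2/2], [-√2/2, √2/2]]
Result: R × [-4, -1]ᵀ = [√2/2·-4 + (√2/2)·-1, -√2/2·-4 + (√2/2)·-1]ᵀ = (-3.5355, 2.1213)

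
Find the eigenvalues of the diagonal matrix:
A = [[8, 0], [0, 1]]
λ₁ = 8, λ₂ = 1

The characteristic polynomial of A is det(A - λI) = (8 - λ)(1 - λ) = 0.
The roots are λ = 8 and λ = 1, so the eigenvalues are the diagonal entries.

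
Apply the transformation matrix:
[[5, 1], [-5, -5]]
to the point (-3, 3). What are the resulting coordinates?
(-12, 0)

Matrix multiplication:
[[5, 1], [-5, -5]] × [-3, 3]ᵀ
= [5×-3 + 1×3, -5×-3 + -5×3]ᵀ
= [-12.0000, 0.0000]ᵀ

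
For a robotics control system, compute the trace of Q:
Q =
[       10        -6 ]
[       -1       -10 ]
tr(Q) = 10 - 10 = 0

The trace of a square matrix is the sum of its diagonal entries.
Diagonal entries of Q: Q[0][0] = 10, Q[1][1] = -10.
tr(Q) = 10 - 10 = 0.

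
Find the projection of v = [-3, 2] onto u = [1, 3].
[3/10, 9/10]

The projection of v onto u is proj_u(v) = ((v·u) / (u·u)) · u.
v·u = (-3)*(1) + (2)*(3) = 3.
u·u = (1)*(1) + (3)*(3) = 10.
coefficient = 3 / 10 = 3/10.
proj_u(v) = 3/10 · [1, 3] = [3/10, 9/10].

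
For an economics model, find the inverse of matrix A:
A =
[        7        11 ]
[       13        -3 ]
det(A) = -164
A⁻¹ =
[    3/164    11/164 ]
[   13/164    -7/164 ]

For a 2×2 matrix A = [[a, b], [c, d]] with det(A) ≠ 0, A⁻¹ = (1/det(A)) * [[d, -b], [-c, a]].
det(A) = (7)*(-3) - (11)*(13) = -21 - 143 = -164.
A⁻¹ = (1/-164) * [[-3, -11], [-13, 7]].
Dividing each entry by -164 and reducing:
A⁻¹ =
[    3/164    11/164 ]
[   13/164    -7/164 ]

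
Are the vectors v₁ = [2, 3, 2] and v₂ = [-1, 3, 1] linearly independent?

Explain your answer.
Yes, linearly independent

Two vectors are linearly dependent iff one is a scalar multiple of the other.
No single scalar k satisfies v₂ = k·v₁ (the ratios of corresponding entries disagree), so v₁ and v₂ are linearly independent.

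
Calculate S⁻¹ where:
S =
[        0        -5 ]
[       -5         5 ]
det(S) = -25
S⁻¹ =
[     -1/5      -1/5 ]
[     -1/5         0 ]

For a 2×2 matrix S = [[a, b], [c, d]] with det(S) ≠ 0, S⁻¹ = (1/det(S)) * [[d, -b], [-c, a]].
det(S) = (0)*(5) - (-5)*(-5) = 0 - 25 = -25.
S⁻¹ = (1/-25) * [[5, 5], [5, 0]].
Dividing each entry by -25 and reducing:
S⁻¹ =
[     -1/5      -1/5 ]
[     -1/5         0 ]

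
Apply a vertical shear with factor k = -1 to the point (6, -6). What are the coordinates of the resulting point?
(6, -12)

Shear matrix for vertical shear with factor k = -1:
[[1, 0], [-1, 1]]
Result: (6, -6) → (6, -12)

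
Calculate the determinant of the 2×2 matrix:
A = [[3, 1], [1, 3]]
8

For A = [[a, b], [c, d]], det(A) = a*d - b*c.
det(A) = (3)*(3) - (1)*(1) = 9 - 1 = 8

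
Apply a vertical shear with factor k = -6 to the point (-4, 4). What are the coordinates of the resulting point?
(-4, 28)

Shear matrix for vertical shear with factor k = -6:
[[1, 0], [-6, 1]]
Result: (-4, 4) → (-4, 28)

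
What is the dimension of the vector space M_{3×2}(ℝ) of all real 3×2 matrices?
Dimension = 6

A real 3×2 matrix is determined by its 3·2 = 6 independent entries.
A standard basis is {E_ij : 1 ≤ i ≤ 3, 1 ≤ j ≤ 2}, where E_ij has a 1 in position (i, j) and 0 elsewhere — there are 6 such matrices, and they are linearly independent and span M_{3×2}(ℝ).
Therefore dim(M_{3×2}(ℝ)) = 6.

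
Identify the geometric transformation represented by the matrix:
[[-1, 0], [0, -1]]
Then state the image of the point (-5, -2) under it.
rotation by 180° (or reflection through origin); image of (-5, -2) is (5, 2)

This matches the form [[cos θ, -sin θ], [sin θ, cos θ]] of a rotation matrix; reading off cos θ and sin θ gives the angle.
The matrix [[-1, 0], [0, -1]] represents: rotation by 180° (or reflection through origin).
Applying it to (-5, -2): [-1·-5 + 0·-2, 0·-5 + -1·-2] = (5, 2).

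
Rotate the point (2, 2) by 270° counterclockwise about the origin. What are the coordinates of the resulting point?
(2, -2)

Rotation matrix R(θ) = [[cos θ, -sin θ], [sin θ, cos θ]]; for θ = 270°:
R = [[0, 1], [-1, 0]]
Result: R × [2, 2]ᵀ = [0·2 + (1)·2, -1·2 + (0)·2]ᵀ = (2, -2)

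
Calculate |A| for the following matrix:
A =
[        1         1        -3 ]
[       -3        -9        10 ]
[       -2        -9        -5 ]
det(A) = 73

Expand along row 0 (cofactor expansion): det(A) = a*(e*i - f*h) - b*(d*i - f*g) + c*(d*h - e*g), where the 3×3 is [[a, b, c], [d, e, f], [g, h, i]].
Minor M_00 = (-9)*(-5) - (10)*(-9) = 45 + 90 = 135.
Minor M_01 = (-3)*(-5) - (10)*(-2) = 15 + 20 = 35.
Minor M_02 = (-3)*(-9) - (-9)*(-2) = 27 - 18 = 9.
det(A) = (1)*(135) - (1)*(35) + (-3)*(9) = 135 - 35 - 27 = 73.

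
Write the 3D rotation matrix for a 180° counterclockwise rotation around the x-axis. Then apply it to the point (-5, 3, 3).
R = [[1, 0, 0], [0, -1, 0], [0, 0, -1]]; R·(-5, 3, 3) = (-5, -3, -3)

Rotation matrix for 180° around x-axis:
cos(180°) = -1, sin(180°) = 0
R = [[1, 0, 0], [0, -1, 0], [0, 0, -1]]
Apply to (-5, 3, 3): R·[-5, 3, 3]ᵀ = (-5, -3, -3)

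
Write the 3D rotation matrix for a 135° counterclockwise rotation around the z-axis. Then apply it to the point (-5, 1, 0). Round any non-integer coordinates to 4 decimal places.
R = [[-√2/2, -√2/2, 0], [√2/2, -√2/2, 0], [0, 0, 1]]; R·(-5, 1, 0) = (2.8284, -4.2426, 0.0000)

Rotation matrix for 135° around z-axis:
cos(135°) = -√2/2, sin(135°) = √2/2
R = [[-√2/2, -√2/2, 0], [√2/2, -√2/2, 0], [0, 0, 1]]
Apply to (-5, 1, 0): R·[-5, 1, 0]ᵀ = (2.8284, -4.2426, 0.0000)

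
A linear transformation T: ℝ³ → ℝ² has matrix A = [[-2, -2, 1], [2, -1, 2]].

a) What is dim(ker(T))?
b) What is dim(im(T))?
dim(ker) = 1, dim(im) = 2

The two rows are not scalar multiples of one another (no single k satisfies row 2 = k × row 1), so they are linearly independent.
Thus rank(A) = 2.
dim(im(T)) = rank(A) = 2.
By the rank-nullity theorem applied to T: ℝ³ → ℝ², rank(A) + nullity(A) = 3 (the domain dimension), so dim(ker(T)) = 3 - 2 = 1.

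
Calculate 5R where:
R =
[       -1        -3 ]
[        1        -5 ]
5R =
[       -5       -15 ]
[        5       -25 ]

Scalar multiplication is elementwise: (5R)[i][j] = 5 * R[i][j].
  (5R)[0][0] = 5 * (-1) = -5
  (5R)[0][1] = 5 * (-3) = -15
  (5R)[1][0] = 5 * (1) = 5
  (5R)[1][1] = 5 * (-5) = -25
5R =
[       -5       -15 ]
[        5       -25 ]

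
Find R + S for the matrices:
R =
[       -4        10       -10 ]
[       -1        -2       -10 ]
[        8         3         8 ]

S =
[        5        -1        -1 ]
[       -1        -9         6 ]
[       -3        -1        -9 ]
R + S =
[        1         9       -11 ]
[       -2       -11        -4 ]
[        5         2        -1 ]

Matrix addition is elementwise: (R+S)[i][j] = R[i][j] + S[i][j].
  (R+S)[0][0] = (-4) + (5) = 1
  (R+S)[0][1] = (10) + (-1) = 9
  (R+S)[0][2] = (-10) + (-1) = -11
  (R+S)[1][0] = (-1) + (-1) = -2
  (R+S)[1][1] = (-2) + (-9) = -11
  (R+S)[1][2] = (-10) + (6) = -4
  (R+S)[2][0] = (8) + (-3) = 5
  (R+S)[2][1] = (3) + (-1) = 2
  (R+S)[2][2] = (8) + (-9) = -1
R + S =
[        1         9       -11 ]
[       -2       -11        -4 ]
[        5         2        -1 ]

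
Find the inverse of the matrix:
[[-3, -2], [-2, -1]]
[[1, -2], [-2, 3]]

For [[a,b],[c,d]], inverse = (1/det)·[[d,-b],[-c,a]]
det = -3·-1 - -2·-2 = -1
Inverse = (1/-1)·[[-1, 2], [2, -3]]
        = [[1, -2], [-2, 3]]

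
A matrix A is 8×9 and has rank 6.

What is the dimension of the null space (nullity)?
3

The rank-nullity theorem for an m×n matrix states:
rank(A) + nullity(A) = n (the number of columns).
Here n = 9 and rank(A) = 6, so nullity(A) = 9 - 6 = 3.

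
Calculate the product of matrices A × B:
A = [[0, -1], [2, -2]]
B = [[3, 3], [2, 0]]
[[-2, 0], [2, 6]]

Matrix multiplication:
C[0][0] = 0×3 + -1×2 = -2
C[0][1] = 0×3 + -1×0 = 0
C[1][0] = 2×3 + -2×2 = 2
C[1][1] = 2×3 + -2×0 = 6
Result: [[-2, 0], [2, 6]]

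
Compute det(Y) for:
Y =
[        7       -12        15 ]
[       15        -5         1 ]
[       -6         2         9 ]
det(Y) = 1363

Expand along row 0 (cofactor expansion): det(Y) = a*(e*i - f*h) - b*(d*i - f*g) + c*(d*h - e*g), where the 3×3 is [[a, b, c], [d, e, f], [g, h, i]].
Minor M_00 = (-5)*(9) - (1)*(2) = -45 - 2 = -47.
Minor M_01 = (15)*(9) - (1)*(-6) = 135 + 6 = 141.
Minor M_02 = (15)*(2) - (-5)*(-6) = 30 - 30 = 0.
det(Y) = (7)*(-47) - (-12)*(141) + (15)*(0) = -329 + 1692 + 0 = 1363.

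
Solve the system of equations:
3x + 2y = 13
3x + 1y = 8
x = 1, y = 5

Use elimination (row reduction):
Equation 1: 3x + 2y = 13.
Equation 2: 3x + 1y = 8.
Multiply Eq1 by 3 and Eq2 by 3: 9x + 6y = 39;  9x + 3y = 24.
Subtract: (-3)y = -15, so y = 5.
Back-substitute into Eq1: 3x + 2*(5) = 13, so x = 1.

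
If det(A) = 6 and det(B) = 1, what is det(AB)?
6

Use the multiplicative property of determinants: det(AB) = det(A)*det(B).
det(AB) = (6)*(1) = 6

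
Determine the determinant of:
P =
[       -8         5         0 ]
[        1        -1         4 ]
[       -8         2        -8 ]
det(P) = -120

Expand along row 0 (cofactor expansion): det(P) = a*(e*i - f*h) - b*(d*i - f*g) + c*(d*h - e*g), where the 3×3 is [[a, b, c], [d, e, f], [g, h, i]].
Minor M_00 = (-1)*(-8) - (4)*(2) = 8 - 8 = 0.
Minor M_01 = (1)*(-8) - (4)*(-8) = -8 + 32 = 24.
Minor M_02 = (1)*(2) - (-1)*(-8) = 2 - 8 = -6.
det(P) = (-8)*(0) - (5)*(24) + (0)*(-6) = 0 - 120 + 0 = -120.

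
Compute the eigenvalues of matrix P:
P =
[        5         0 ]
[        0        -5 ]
λ = -5, 5

Solve det(P - λI) = 0. For a 2×2 matrix the characteristic equation is λ² - (trace)λ + det = 0.
trace(P) = a + d = 5 - 5 = 0.
det(P) = a*d - b*c = (5)*(-5) - (0)*(0) = -25 - 0 = -25.
Characteristic equation: λ² - (0)λ + (-25) = 0.
Discriminant = (0)² - 4*(-25) = 0 + 100 = 100.
λ = (0 ± √100) / 2 = (0 ± 10) / 2 = -5, 5.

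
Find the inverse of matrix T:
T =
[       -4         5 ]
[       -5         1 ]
det(T) = 21
T⁻¹ =
[     1/21     -5/21 ]
[     5/21     -4/21 ]

For a 2×2 matrix T = [[a, b], [c, d]] with det(T) ≠ 0, T⁻¹ = (1/det(T)) * [[d, -b], [-c, a]].
det(T) = (-4)*(1) - (5)*(-5) = -4 + 25 = 21.
T⁻¹ = (1/21) * [[1, -5], [5, -4]].
Dividing each entry by 21 and reducing:
T⁻¹ =
[     1/21     -5/21 ]
[     5/21     -4/21 ]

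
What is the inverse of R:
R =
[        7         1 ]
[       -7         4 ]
det(R) = 35
R⁻¹ =
[     4/35     -1/35 ]
[      1/5       1/5 ]

For a 2×2 matrix R = [[a, b], [c, d]] with det(R) ≠ 0, R⁻¹ = (1/det(R)) * [[d, -b], [-c, a]].
det(R) = (7)*(4) - (1)*(-7) = 28 + 7 = 35.
R⁻¹ = (1/35) * [[4, -1], [7, 7]].
Dividing each entry by 35 and reducing:
R⁻¹ =
[     4/35     -1/35 ]
[      1/5       1/5 ]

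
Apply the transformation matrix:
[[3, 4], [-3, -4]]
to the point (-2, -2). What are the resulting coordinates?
(-14, 14)

Matrix multiplication:
[[3, 4], [-3, -4]] × [-2, -2]ᵀ
= [3×-2 + 4×-2, -3×-2 + -4×-2]ᵀ
= [-14.0000, 14.0000]ᵀ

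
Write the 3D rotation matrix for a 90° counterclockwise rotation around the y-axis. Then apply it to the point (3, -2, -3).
R = [[0, 0, 1], [0, 1, 0], [-1, 0, 0]]; R·(3, -2, -3) = (-3, -2, -3)

Rotation matrix for 90° around y-axis:
cos(90°) = 0, sin(90°) = 1
R = [[0, 0, 1], [0, 1, 0], [-1, 0, 0]]
Apply to (3, -2, -3): R·[3, -2, -3]ᵀ = (-3, -2, -3)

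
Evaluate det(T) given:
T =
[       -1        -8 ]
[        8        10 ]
det(T) = 54

For a 2×2 matrix [[a, b], [c, d]], det = a*d - b*c.
det(T) = (-1)*(10) - (-8)*(8) = -10 + 64 = 54.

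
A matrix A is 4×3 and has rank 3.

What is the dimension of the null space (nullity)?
0

The rank-nullity theorem for an m×n matrix states:
rank(A) + nullity(A) = n (the number of columns).
Here n = 3 and rank(A) = 3, so nullity(A) = 3 - 3 = 0.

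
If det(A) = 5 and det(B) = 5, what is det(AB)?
25

Use the multiplicative property of determinants: det(AB) = det(A)*det(B).
det(AB) = (5)*(5) = 25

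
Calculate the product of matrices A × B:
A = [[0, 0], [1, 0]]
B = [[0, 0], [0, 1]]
[[0, 0], [0, 0]]

Matrix multiplication:
C[0][0] = 0×0 + 0×0 = 0
C[0][1] = 0×0 + 0×1 = 0
C[1][0] = 1×0 + 0×0 = 0
C[1][1] = 1×0 + 0×1 = 0
Result: [[0, 0], [0, 0]]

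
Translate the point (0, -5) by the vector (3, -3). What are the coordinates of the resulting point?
(3, -8)

Translation by (3, -3):
x' = 0 + 3 = 3
y' = -5 + -3 = -8
Homogeneous matrix: [[1, 0, 3], [0, 1, -3], [0, 0, 1]]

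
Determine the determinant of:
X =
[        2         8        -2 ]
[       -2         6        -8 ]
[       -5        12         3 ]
det(X) = 584

Expand along row 0 (cofactor expansion): det(X) = a*(e*i - f*h) - b*(d*i - f*g) + c*(d*h - e*g), where the 3×3 is [[a, b, c], [d, e, f], [g, h, i]].
Minor M_00 = (6)*(3) - (-8)*(12) = 18 + 96 = 114.
Minor M_01 = (-2)*(3) - (-8)*(-5) = -6 - 40 = -46.
Minor M_02 = (-2)*(12) - (6)*(-5) = -24 + 30 = 6.
det(X) = (2)*(114) - (8)*(-46) + (-2)*(6) = 228 + 368 - 12 = 584.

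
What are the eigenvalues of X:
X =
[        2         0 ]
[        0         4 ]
λ = 2, 4

Solve det(X - λI) = 0. For a 2×2 matrix the characteristic equation is λ² - (trace)λ + det = 0.
trace(X) = a + d = 2 + 4 = 6.
det(X) = a*d - b*c = (2)*(4) - (0)*(0) = 8 - 0 = 8.
Characteristic equation: λ² - (6)λ + (8) = 0.
Discriminant = (6)² - 4*(8) = 36 - 32 = 4.
λ = (6 ± √4) / 2 = (6 ± 2) / 2 = 2, 4.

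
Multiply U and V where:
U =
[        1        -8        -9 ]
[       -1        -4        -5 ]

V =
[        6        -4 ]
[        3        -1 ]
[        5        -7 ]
UV =
[      -63        67 ]
[      -43        43 ]

Matrix multiplication: (UV)[i][j] = sum over k of U[i][k] * V[k][j].
  (UV)[0][0] = (1)*(6) + (-8)*(3) + (-9)*(5) = -63
  (UV)[0][1] = (1)*(-4) + (-8)*(-1) + (-9)*(-7) = 67
  (UV)[1][0] = (-1)*(6) + (-4)*(3) + (-5)*(5) = -43
  (UV)[1][1] = (-1)*(-4) + (-4)*(-1) + (-5)*(-7) = 43
UV =
[      -63        67 ]
[      -43        43 ]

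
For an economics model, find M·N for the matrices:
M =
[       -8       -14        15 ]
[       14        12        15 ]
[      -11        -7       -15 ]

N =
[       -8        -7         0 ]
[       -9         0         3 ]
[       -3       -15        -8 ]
MN =
[      145      -169      -162 ]
[     -265      -323       -84 ]
[      196       302        99 ]

Matrix multiplication: (MN)[i][j] = sum over k of M[i][k] * N[k][j].
  (MN)[0][0] = (-8)*(-8) + (-14)*(-9) + (15)*(-3) = 145
  (MN)[0][1] = (-8)*(-7) + (-14)*(0) + (15)*(-15) = -169
  (MN)[0][2] = (-8)*(0) + (-14)*(3) + (15)*(-8) = -162
  (MN)[1][0] = (14)*(-8) + (12)*(-9) + (15)*(-3) = -265
  (MN)[1][1] = (14)*(-7) + (12)*(0) + (15)*(-15) = -323
  (MN)[1][2] = (14)*(0) + (12)*(3) + (15)*(-8) = -84
  (MN)[2][0] = (-11)*(-8) + (-7)*(-9) + (-15)*(-3) = 196
  (MN)[2][1] = (-11)*(-7) + (-7)*(0) + (-15)*(-15) = 302
  (MN)[2][2] = (-11)*(0) + (-7)*(3) + (-15)*(-8) = 99
MN =
[      145      -169      -162 ]
[     -265      -323       -84 ]
[      196       302        99 ]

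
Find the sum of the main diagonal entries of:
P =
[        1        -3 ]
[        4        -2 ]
tr(P) = 1 - 2 = -1

The trace of a square matrix is the sum of its diagonal entries.
Diagonal entries of P: P[0][0] = 1, P[1][1] = -2.
tr(P) = 1 - 2 = -1.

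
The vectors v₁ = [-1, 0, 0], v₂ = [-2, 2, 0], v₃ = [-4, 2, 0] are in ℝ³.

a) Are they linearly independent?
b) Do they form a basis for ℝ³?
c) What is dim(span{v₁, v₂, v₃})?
Not independent, not a basis, dim(span) = 2

Check whether v₃ can be written as a linear combination of v₁ and v₂.
v₃ = (2)·v₁ + (1)·v₂ = [-4, 2, 0], so the three vectors are linearly dependent.
Thus they do not form a basis for ℝ³, and dim(span{v₁, v₂, v₃}) = 2 (spanned by v₁ and v₂).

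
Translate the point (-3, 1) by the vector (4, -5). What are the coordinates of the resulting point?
(1, -4)

Translation by (4, -5):
x' = -3 + 4 = 1
y' = 1 + -5 = -4
Homogeneous matrix: [[1, 0, 4], [0, 1, -5], [0, 0, 1]]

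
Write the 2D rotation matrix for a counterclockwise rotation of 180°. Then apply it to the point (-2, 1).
R = [[-1, 0], [0, -1]]; R·(-2, 1) = (2, -1)

Rotation matrix formula: R(θ) = [[cos θ, -sin θ], [sin θ, cos θ]]
For θ = 180°:
cos(180°) = -1
sin(180°) = 0
R = [[-1, 0], [0, -1]]
Apply to (-2, 1): [-1·-2 + (0)·1, 0·-2 + -1·1] = (2, -1)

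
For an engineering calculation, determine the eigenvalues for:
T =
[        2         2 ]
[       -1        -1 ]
λ = 0, 1

Solve det(T - λI) = 0. For a 2×2 matrix the characteristic equation is λ² - (trace)λ + det = 0.
trace(T) = a + d = 2 - 1 = 1.
det(T) = a*d - b*c = (2)*(-1) - (2)*(-1) = -2 + 2 = 0.
Characteristic equation: λ² - (1)λ + (0) = 0.
Discriminant = (1)² - 4*(0) = 1 - 0 = 1.
λ = (1 ± √1) / 2 = (1 ± 1) / 2 = 0, 1.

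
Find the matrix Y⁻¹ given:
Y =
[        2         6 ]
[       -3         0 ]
det(Y) = 18
Y⁻¹ =
[        0      -1/3 ]
[      1/6       1/9 ]

For a 2×2 matrix Y = [[a, b], [c, d]] with det(Y) ≠ 0, Y⁻¹ = (1/det(Y)) * [[d, -b], [-c, a]].
det(Y) = (2)*(0) - (6)*(-3) = 0 + 18 = 18.
Y⁻¹ = (1/18) * [[0, -6], [3, 2]].
Dividing each entry by 18 and reducing:
Y⁻¹ =
[        0      -1/3 ]
[      1/6       1/9 ]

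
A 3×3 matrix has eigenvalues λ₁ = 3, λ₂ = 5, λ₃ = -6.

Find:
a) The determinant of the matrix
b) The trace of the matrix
det = -90, trace = 2

Two standard eigenvalue identities:
- det(A) equals the product of the eigenvalues (counted with multiplicity).
- trace(A) equals the sum of the eigenvalues.
det(A) = (3)*(5)*(-6) = -90.
trace(A) = 3 + 5 - 6 = 2.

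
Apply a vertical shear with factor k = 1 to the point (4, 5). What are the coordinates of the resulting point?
(4, 9)

Shear matrix for vertical shear with factor k = 1:
[[1, 0], [1, 1]]
Result: (4, 5) → (4, 9)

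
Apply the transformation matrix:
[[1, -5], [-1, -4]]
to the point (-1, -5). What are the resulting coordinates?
(24, 21)

Matrix multiplication:
[[1, -5], [-1, -4]] × [-1, -5]ᵀ
= [1×-1 + -5×-5, -1×-1 + -4×-5]ᵀ
= [24.0000, 21.0000]ᵀ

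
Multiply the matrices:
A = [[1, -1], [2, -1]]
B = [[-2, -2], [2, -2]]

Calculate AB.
[[-4, 0], [-6, -2]]

Each entry (i,j) of AB = sum over k of A[i][k]*B[k][j].
(AB)[0][0] = (1)*(-2) + (-1)*(2) = -4
(AB)[0][1] = (1)*(-2) + (-1)*(-2) = 0
(AB)[1][0] = (2)*(-2) + (-1)*(2) = -6
(AB)[1][1] = (2)*(-2) + (-1)*(-2) = -2
AB = [[-4, 0], [-6, -2]]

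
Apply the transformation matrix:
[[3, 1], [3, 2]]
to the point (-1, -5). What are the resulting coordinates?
(-8, -13)

Matrix multiplication:
[[3, 1], [3, 2]] × [-1, -5]ᵀ
= [3×-1 + 1×-5, 3×-1 + 2×-5]ᵀ
= [-8.0000, -13.0000]ᵀ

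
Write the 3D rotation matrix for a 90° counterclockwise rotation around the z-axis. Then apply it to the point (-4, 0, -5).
R = [[0, -1, 0], [1, 0, 0], [0, 0, 1]]; R·(-4, 0, -5) = (0, -4, -5)

Rotation matrix for 90° around z-axis:
cos(90°) = 0, sin(90°) = 1
R = [[0, -1, 0], [1, 0, 0], [0, 0, 1]]
Apply to (-4, 0, -5): R·[-4, 0, -5]ᵀ = (0, -4, -5)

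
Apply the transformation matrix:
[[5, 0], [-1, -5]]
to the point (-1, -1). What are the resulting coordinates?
(-5, 6)

Matrix multiplication:
[[5, 0], [-1, -5]] × [-1, -1]ᵀ
= [5×-1 + 0×-1, -1×-1 + -5×-1]ᵀ
= [-5.0000, 6.0000]ᵀ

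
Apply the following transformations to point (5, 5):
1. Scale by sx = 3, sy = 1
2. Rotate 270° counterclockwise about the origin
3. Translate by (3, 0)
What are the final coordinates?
(8, -15)

Step 1: Scale → (15, 5)
Step 2: Rotate 270° → (5, -15)
Step 3: Translate → (8, -15)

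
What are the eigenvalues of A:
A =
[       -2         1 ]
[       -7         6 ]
λ = -1, 5

Solve det(A - λI) = 0. For a 2×2 matrix the characteristic equation is λ² - (trace)λ + det = 0.
trace(A) = a + d = -2 + 6 = 4.
det(A) = a*d - b*c = (-2)*(6) - (1)*(-7) = -12 + 7 = -5.
Characteristic equation: λ² - (4)λ + (-5) = 0.
Discriminant = (4)² - 4*(-5) = 16 + 20 = 36.
λ = (4 ± √36) / 2 = (4 ± 6) / 2 = -1, 5.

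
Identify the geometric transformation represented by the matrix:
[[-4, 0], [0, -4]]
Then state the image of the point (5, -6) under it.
uniform scaling by factor -4; image of (5, -6) is (-20, 24)

This is a diagonal matrix with equal entries -4, so it scales both axes by the same factor -4.
The matrix [[-4, 0], [0, -4]] represents: uniform scaling by factor -4.
Applying it to (5, -6): [-4·5 + 0·-6, 0·5 + -4·-6] = (-20, 24).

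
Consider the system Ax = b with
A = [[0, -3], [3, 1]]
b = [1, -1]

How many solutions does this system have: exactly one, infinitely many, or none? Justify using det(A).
Exactly one solution

Compute det(A) = (0)*(1) - (-3)*(3) = 9.
Because det(A) ≠ 0, A is invertible and Ax = b has a unique solution for every b (here x = A⁻¹ b).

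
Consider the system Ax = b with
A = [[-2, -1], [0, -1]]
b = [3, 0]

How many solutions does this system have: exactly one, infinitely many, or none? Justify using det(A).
Exactly one solution

Compute det(A) = (-2)*(-1) - (-1)*(0) = 2.
Because det(A) ≠ 0, A is invertible and Ax = b has a unique solution for every b (here x = A⁻¹ b).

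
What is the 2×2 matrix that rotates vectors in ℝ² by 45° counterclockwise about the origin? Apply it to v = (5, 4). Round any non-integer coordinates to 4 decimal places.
R = [[√2/2, -√2/2], [√2/2, √2/2]]; R·v = (0.7071, 6.3640)

A counterclockwise rotation by angle θ in ℝ² has matrix R(θ) = [[cos θ, -sin θ], [sin θ, cos θ]].
For θ = 45°: cos θ = √2/2, sin θ = √2/2.
R(45°) = [[√2/2, -√2/2], [√2/2, √2/2]].
R·v = [√2/2·5 + (-√2/2)·4, √2/2·5 + √2/2·4] = (0.7071, 6.3640).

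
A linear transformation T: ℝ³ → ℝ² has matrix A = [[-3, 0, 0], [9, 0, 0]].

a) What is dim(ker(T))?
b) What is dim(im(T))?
dim(ker) = 2, dim(im) = 1

Observe that row 2 = -3 × row 1 (so the rows are linearly dependent).
Thus rank(A) = 1 (only one linearly independent row).
dim(im(T)) = rank(A) = 1.
By the rank-nullity theorem applied to T: ℝ³ → ℝ², rank(A) + nullity(A) = 3 (the domain dimension), so dim(ker(T)) = 3 - 1 = 2.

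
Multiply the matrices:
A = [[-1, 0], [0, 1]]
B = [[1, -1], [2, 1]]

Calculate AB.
[[-1, 1], [2, 1]]

Each entry (i,j) of AB = sum over k of A[i][k]*B[k][j].
(AB)[0][0] = (-1)*(1) + (0)*(2) = -1
(AB)[0][1] = (-1)*(-1) + (0)*(1) = 1
(AB)[1][0] = (0)*(1) + (1)*(2) = 2
(AB)[1][1] = (0)*(-1) + (1)*(1) = 1
AB = [[-1, 1], [2, 1]]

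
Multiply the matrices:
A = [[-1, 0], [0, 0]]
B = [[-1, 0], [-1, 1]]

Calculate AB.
[[1, 0], [0, 0]]

Each entry (i,j) of AB = sum over k of A[i][k]*B[k][j].
(AB)[0][0] = (-1)*(-1) + (0)*(-1) = 1
(AB)[0][1] = (-1)*(0) + (0)*(1) = 0
(AB)[1][0] = (0)*(-1) + (0)*(-1) = 0
(AB)[1][1] = (0)*(0) + (0)*(1) = 0
AB = [[1, 0], [0, 0]]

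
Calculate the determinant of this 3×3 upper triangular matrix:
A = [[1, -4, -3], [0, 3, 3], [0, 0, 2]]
6

The determinant of a triangular matrix is the product of its diagonal entries (the off-diagonal entries above the diagonal do not affect it).
det(A) = (1) * (3) * (2) = 6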